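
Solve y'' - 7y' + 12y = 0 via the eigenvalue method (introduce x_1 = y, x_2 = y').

y(t) = c_1e^(4t) + c_2e^(3t)

Let x_1 = y, x_2 = y'. Then x_1' = x_2 and x_2' = -12x_1 + 7x_2.
A = [[0,1],[-12,7]]; det(A-λI) = λ^2 - 7λ + 12.
Eigenvalues λ = 4, 3 with eigenvectors (1,4), (1,3).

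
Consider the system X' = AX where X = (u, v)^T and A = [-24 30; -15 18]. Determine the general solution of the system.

Coefficient matrix A = [[-24, 30], [-15, 18]].
Characteristic polynomial det(A - λI) = λ^2 + 6λ + 18 = 0.
Eigenvalues λ = -3 ± 3i (complex conjugate pair).
For λ=-3+3i: an eigenvector is (-1,-1) - i(-3,-2) = (-1 + 3i, -1 + 2i).
A real fundamental pair from Re and Im of e^((-3+3i)t)v: X_1 = e^(-3t)(cos(3t)·(-1,-1) + sin(3t)·(-3,-2)), X_2 = e^(-3t)(sin(3t)·(-1,-1) - cos(3t)·(-3,-2)).
General solution: c_1X_1 + c_2X_2.

u(t) = -3c_1e^(-3t)sin(3t) - c_1e^(-3t)cos(3t) - c_2e^(-3t)sin(3t) + 3c_2e^(-3t)cos(3t), v(t) = -2c_1e^(-3t)sin(3t) - c_1e^(-3t)cos(3t) - c_2e^(-3t)sin(3t) + 2c_2e^(-3t)cos(3t)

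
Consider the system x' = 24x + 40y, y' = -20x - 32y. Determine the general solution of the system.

Coefficient matrix A = [[24, 40], [-20, -32]].
Characteristic polynomial det(A - λI) = λ^2 + 8λ + 32 = 0.
Eigenvalues λ = -4 ± 4i (complex conjugate pair).
For λ=-4+4i: an eigenvector is (-1,1) - i(3,-2) = (-1 - 3i, 1 + 2i).
A real fundamental pair from Re and Im of e^((-4+4i)t)v: X_1 = e^(-4t)(cos(4t)·(-1,1) + sin(4t)·(3,-2)), X_2 = e^(-4t)(sin(4t)·(-1,1) - cos(4t)·(3,-2)).
General solution: c_1X_1 + c_2X_2.

x(t) = 3c_1e^(-4t)sin(4t) - c_1e^(-4t)cos(4t) - c_2e^(-4t)sin(4t) - 3c_2e^(-4t)cos(4t), y(t) = -2c_1e^(-4t)sin(4t) + c_1e^(-4t)cos(4t) + c_2e^(-4t)sin(4t) + 2c_2e^(-4t)cos(4t)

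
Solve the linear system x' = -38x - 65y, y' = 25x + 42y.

Coefficient matrix A = [[-38, -65], [25, 42]].
Characteristic polynomial det(A - λI) = λ^2 - 4λ + 29 = 0.
Eigenvalues λ = 2 ± 5i (complex conjugate pair).
For λ=2+5i: an eigenvector is (-3,2) - i(-2,1) = (-3 + 2i, 2 - i).
A real fundamental pair from Re and Im of e^((2+5i)t)v: X_1 = e^(2t)(cos(5t)·(-3,2) + sin(5t)·(-2,1)), X_2 = e^(2t)(sin(5t)·(-3,2) - cos(5t)·(-2,1)).
General solution: K_1X_1 + K_2X_2.

x(t) = -2K_1e^(2t)sin(5t) - 3K_1e^(2t)cos(5t) - 3K_2e^(2t)sin(5t) + 2K_2e^(2t)cos(5t), y(t) = K_1e^(2t)sin(5t) + 2K_1e^(2t)cos(5t) + 2K_2e^(2t)sin(5t) - K_2e^(2t)cos(5t)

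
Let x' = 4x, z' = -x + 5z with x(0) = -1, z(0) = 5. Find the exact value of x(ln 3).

-81

A = [[4,0],[-1,5]]; eigenvalues λ = 5, 4.
Eigenvectors: (0,-1) for λ=5, (1,1) for λ=4.
From the initial condition, c_1 = -6, c_2 = -1.
x(ln 3) = (-6)(3^5)(0) + (-1)(3^4)(1) = -81.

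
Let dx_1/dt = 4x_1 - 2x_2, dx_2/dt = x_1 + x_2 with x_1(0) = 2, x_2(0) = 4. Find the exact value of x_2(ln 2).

8

A = [[4,-2],[1,1]]; eigenvalues λ = 2, 3.
Eigenvectors: (1,1) for λ=2, (2,1) for λ=3.
From the initial condition, c_1 = 6, c_2 = -2.
x_2(ln 2) = (6)(2^2)(1) + (-2)(2^3)(1) = 8.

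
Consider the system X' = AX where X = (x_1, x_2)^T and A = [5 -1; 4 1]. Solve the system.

Coefficient matrix A = [[5, -1], [4, 1]].
Characteristic polynomial det(A - λI) = λ^2 - 6λ + 9 = 0.
Single eigenvalue λ = 3 with algebraic multiplicity 2.
Eigenvector v = (-1,-2); generalized eigenvector w with (A-λI)w=v is (1,3).
General solution: e^(3t)[C_1·v + C_2·(t·v + w)].

x_1(t) = -C_1e^(3t) - C_2te^(3t) + C_2e^(3t), x_2(t) = -2C_1e^(3t) - 2C_2te^(3t) + 3C_2e^(3t)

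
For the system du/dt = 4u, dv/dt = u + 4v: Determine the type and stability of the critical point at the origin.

A = [[4,0],[1,4]]; det(A-λI) = λ^2 - 8λ + 16.
repeated λ = 4 with a single eigenvector.

unstable improper node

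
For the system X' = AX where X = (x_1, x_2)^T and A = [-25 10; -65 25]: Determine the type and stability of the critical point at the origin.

center

A = [[-25,10],[-65,25]]; det(A-λI) = λ^2 + 25.
λ = 0 ± 5i: zero real part.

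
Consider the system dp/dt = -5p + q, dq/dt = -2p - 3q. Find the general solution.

Coefficient matrix A = [[-5, 1], [-2, -3]].
Characteristic polynomial det(A - λI) = λ^2 + 8λ + 17 = 0.
Eigenvalues λ = -4 ± i (complex conjugate pair).
For λ=-4+i: an eigenvector is (-1,-1) - i(0,1) = (-1, -1 - i).
A real fundamental pair from Re and Im of e^((-4+i)t)v: X_1 = e^(-4t)(cos(t)·(-1,-1) + sin(t)·(0,1)), X_2 = e^(-4t)(sin(t)·(-1,-1) - cos(t)·(0,1)).
General solution: K_1X_1 + K_2X_2.

p(t) = -K_1e^(-4t)cos(t) - K_2e^(-4t)sin(t), q(t) = K_1e^(-4t)sin(t) - K_1e^(-4t)cos(t) - K_2e^(-4t)sin(t) - K_2e^(-4t)cos(t)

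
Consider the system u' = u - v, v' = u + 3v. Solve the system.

u(t) = -C_1e^(2t) - C_2te^(2t), v(t) = C_1e^(2t) + C_2te^(2t) + C_2e^(2t)

Coefficient matrix A = [[1, -1], [1, 3]].
Characteristic polynomial det(A - λI) = λ^2 - 4λ + 4 = 0.
Single eigenvalue λ = 2 with algebraic multiplicity 2.
Eigenvector v = (-1,1); generalized eigenvector w with (A-λI)w=v is (0,1).
General solution: e^(2t)[C_1·v + C_2·(t·v + w)].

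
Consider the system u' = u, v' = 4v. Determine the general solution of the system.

u(t) = -K_2e^(t), v(t) = K_1e^(4t)

Coefficient matrix A = [[1, 0], [0, 4]].
Characteristic polynomial det(A - λI) = λ^2 - 5λ + 4 = 0.
Eigenvalues λ = 4, 1.
For λ=4: (A-λI) row 1 is [-3, 0], so an eigenvector is (0, 1).
For λ=1: (A-λI) row 2 is [0, 3], so an eigenvector is (-1, 0).
General solution: K_1e^(4t)(0,1) + K_2e^(t)(-1,0).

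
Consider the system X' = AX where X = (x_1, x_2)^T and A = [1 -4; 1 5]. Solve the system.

x_1(t) = -2C_1e^(3t) - 2C_2te^(3t) - C_2e^(3t), x_2(t) = C_1e^(3t) + C_2te^(3t) + C_2e^(3t)

Coefficient matrix A = [[1, -4], [1, 5]].
Characteristic polynomial det(A - λI) = λ^2 - 6λ + 9 = 0.
Single eigenvalue λ = 3 with algebraic multiplicity 2.
Eigenvector v = (-2,1); generalized eigenvector w with (A-λI)w=v is (-1,1).
General solution: e^(3t)[C_1·v + C_2·(t·v + w)].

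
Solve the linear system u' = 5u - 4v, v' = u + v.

u(t) = 2K_1e^(3t) + 2K_2te^(3t) - K_2e^(3t), v(t) = K_1e^(3t) + K_2te^(3t) - K_2e^(3t)

Coefficient matrix A = [[5, -4], [1, 1]].
Characteristic polynomial det(A - λI) = λ^2 - 6λ + 9 = 0.
Single eigenvalue λ = 3 with algebraic multiplicity 2.
Eigenvector v = (2,1); generalized eigenvector w with (A-λI)w=v is (-1,-1).
General solution: e^(3t)[K_1·v + K_2·(t·v + w)].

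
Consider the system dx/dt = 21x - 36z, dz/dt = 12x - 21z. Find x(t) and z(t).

Coefficient matrix A = [[21, -36], [12, -21]].
Characteristic polynomial det(A - λI) = λ^2 - 9 = 0.
Eigenvalues λ = 3, -3.
For λ=3: (A-λI) row 1 is [18, -36], so an eigenvector is (2, 1).
For λ=-3: (A-λI) row 1 is [24, -36], so an eigenvector is (-3, -2).
General solution: K_1e^(3t)(2,1) + K_2e^(-3t)(-3,-2).

x(t) = 2K_1e^(3t) - 3K_2e^(-3t), z(t) = K_1e^(3t) - 2K_2e^(-3t)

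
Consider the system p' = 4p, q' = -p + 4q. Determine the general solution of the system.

Coefficient matrix A = [[4, 0], [-1, 4]].
Characteristic polynomial det(A - λI) = λ^2 - 8λ + 16 = 0.
Single eigenvalue λ = 4 with algebraic multiplicity 2.
Eigenvector v = (0,1); generalized eigenvector w with (A-λI)w=v is (-1,-2).
General solution: e^(4t)[K_1·v + K_2·(t·v + w)].

p(t) = -K_2e^(4t), q(t) = K_1e^(4t) + K_2te^(4t) - 2K_2e^(4t)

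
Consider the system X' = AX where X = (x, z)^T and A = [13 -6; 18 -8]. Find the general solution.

x(t) = 2C_1e^(4t) - C_2e^(t), z(t) = 3C_1e^(4t) - 2C_2e^(t)

Coefficient matrix A = [[13, -6], [18, -8]].
Characteristic polynomial det(A - λI) = λ^2 - 5λ + 4 = 0.
Eigenvalues λ = 4, 1.
For λ=4: (A-λI) row 1 is [9, -6], so an eigenvector is (2, 3).
For λ=1: (A-λI) row 1 is [12, -6], so an eigenvector is (-1, -2).
General solution: C_1e^(4t)(2,3) + C_2e^(t)(-1,-2).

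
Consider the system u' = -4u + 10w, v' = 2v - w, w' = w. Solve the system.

u(t) = c_2e^(-4t) + 2c_3e^(t), v(t) = c_1e^(2t) + c_3e^(t), w(t) = c_3e^(t)

Coefficient matrix A = [[-4, 0, 10], [0, 2, -1], [0, 0, 1]].
det(A - λI) = 0 gives eigenvalues λ = 2, -4, 1.
For λ=2: eigenvector (0,1,0).
For λ=-4: eigenvector (1,0,0).
For λ=1: eigenvector (2,1,1).
General solution: c_1e^(2t)(0,1,0) + c_2e^(-4t)(1,0,0) + c_3e^(t)(2,1,1).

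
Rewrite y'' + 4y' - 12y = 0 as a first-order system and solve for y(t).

Let x_1 = y, x_2 = y'. Then x_1' = x_2 and x_2' = 12x_1 - 4x_2.
A = [[0,1],[12,-4]]; det(A-λI) = λ^2 + 4λ - 12.
Eigenvalues λ = -6, 2 with eigenvectors (1,-6), (1,2).

y(t) = C_1e^(-6t) + C_2e^(2t)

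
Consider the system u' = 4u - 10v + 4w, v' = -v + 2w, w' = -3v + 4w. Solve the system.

Coefficient matrix A = [[4, -10, 4], [0, -1, 2], [0, -3, 4]].
det(A - λI) = 0 gives eigenvalues λ = 4, 1, 2.
For λ=4: eigenvector (1,0,0).
For λ=1: eigenvector (2,1,1).
For λ=2: eigenvector (4,2,3).
General solution: K_1e^(4t)(1,0,0) + K_2e^(t)(2,1,1) + K_3e^(2t)(4,2,3).

u(t) = K_1e^(4t) + 2K_2e^(t) + 4K_3e^(2t), v(t) = K_2e^(t) + 2K_3e^(2t), w(t) = K_2e^(t) + 3K_3e^(2t)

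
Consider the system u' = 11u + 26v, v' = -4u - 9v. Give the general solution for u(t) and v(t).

Coefficient matrix A = [[11, 26], [-4, -9]].
Characteristic polynomial det(A - λI) = λ^2 - 2λ + 5 = 0.
Eigenvalues λ = 1 ± 2i (complex conjugate pair).
For λ=1+2i: an eigenvector is (-3,1) - i(-2,1) = (-3 + 2i, 1 - i).
A real fundamental pair from Re and Im of e^((1+2i)t)v: X_1 = e^(t)(cos(2t)·(-3,1) + sin(2t)·(-2,1)), X_2 = e^(t)(sin(2t)·(-3,1) - cos(2t)·(-2,1)).
General solution: c_1X_1 + c_2X_2.

u(t) = -2c_1e^(t)sin(2t) - 3c_1e^(t)cos(2t) - 3c_2e^(t)sin(2t) + 2c_2e^(t)cos(2t), v(t) = c_1e^(t)sin(2t) + c_1e^(t)cos(2t) + c_2e^(t)sin(2t) - c_2e^(t)cos(2t)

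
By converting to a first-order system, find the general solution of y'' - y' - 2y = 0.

y(t) = K_1e^(2t) + K_2e^(-t)

Let x_1 = y, x_2 = y'. Then x_1' = x_2 and x_2' = 2x_1 + x_2.
A = [[0,1],[2,1]]; det(A-λI) = λ^2 - λ - 2.
Eigenvalues λ = 2, -1 with eigenvectors (1,2), (1,-1).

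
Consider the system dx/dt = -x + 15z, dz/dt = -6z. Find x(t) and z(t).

x(t) = c_1e^(-t) - 3c_2e^(-6t), z(t) = c_2e^(-6t)

Coefficient matrix A = [[-1, 15], [0, -6]].
Characteristic polynomial det(A - λI) = λ^2 + 7λ + 6 = 0.
Eigenvalues λ = -1, -6.
For λ=-1: (A-λI) row 1 is [0, 15], so an eigenvector is (1, 0).
For λ=-6: (A-λI) row 1 is [5, 15], so an eigenvector is (-3, 1).
General solution: c_1e^(-t)(1,0) + c_2e^(-6t)(-3,1).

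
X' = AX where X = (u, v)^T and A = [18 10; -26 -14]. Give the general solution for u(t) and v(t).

u(t) = 2K_1e^(2t)sin(2t) - K_1e^(2t)cos(2t) - K_2e^(2t)sin(2t) - 2K_2e^(2t)cos(2t), v(t) = -3K_1e^(2t)sin(2t) + 2K_1e^(2t)cos(2t) + 2K_2e^(2t)sin(2t) + 3K_2e^(2t)cos(2t)

Coefficient matrix A = [[18, 10], [-26, -14]].
Characteristic polynomial det(A - λI) = λ^2 - 4λ + 8 = 0.
Eigenvalues λ = 2 ± 2i (complex conjugate pair).
For λ=2+2i: an eigenvector is (-1,2) - i(2,-3) = (-1 - 2i, 2 + 3i).
A real fundamental pair from Re and Im of e^((2+2i)t)v: X_1 = e^(2t)(cos(2t)·(-1,2) + sin(2t)·(2,-3)), X_2 = e^(2t)(sin(2t)·(-1,2) - cos(2t)·(2,-3)).
General solution: K_1X_1 + K_2X_2.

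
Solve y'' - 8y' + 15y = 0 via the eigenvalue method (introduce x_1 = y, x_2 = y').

Let x_1 = y, x_2 = y'. Then x_1' = x_2 and x_2' = -15x_1 + 8x_2.
A = [[0,1],[-15,8]]; det(A-λI) = λ^2 - 8λ + 15.
Eigenvalues λ = 5, 3 with eigenvectors (1,5), (1,3).

y(t) = c_1e^(5t) + c_2e^(3t)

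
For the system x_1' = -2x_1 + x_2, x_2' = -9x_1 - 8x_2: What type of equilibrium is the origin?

stable improper node

A = [[-2,1],[-9,-8]]; det(A-λI) = λ^2 + 10λ + 25.
repeated λ = -5 with a single eigenvector.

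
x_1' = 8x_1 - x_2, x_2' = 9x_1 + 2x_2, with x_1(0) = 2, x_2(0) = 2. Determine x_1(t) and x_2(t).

x_1(t) = 4te^(5t) + 2e^(5t), x_2(t) = 12te^(5t) + 2e^(5t)

Coefficient matrix A = [[8, -1], [9, 2]].
Characteristic polynomial det(A - λI) = λ^2 - 10λ + 25 = 0.
Single eigenvalue λ = 5 with algebraic multiplicity 2.
Eigenvector v = (-1,-3); generalized eigenvector w with (A-λI)w=v is (0,1).
General solution: e^(5t)[K_1·v + K_2·(t·v + w)].
Applying x_1(0)=2, x_2(0)=2 gives K_1=-2, K_2=-4.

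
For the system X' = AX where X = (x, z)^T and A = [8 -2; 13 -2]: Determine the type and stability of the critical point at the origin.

A = [[8,-2],[13,-2]]; det(A-λI) = λ^2 - 6λ + 10.
λ = 3 ± i: positive real part.

unstable spiral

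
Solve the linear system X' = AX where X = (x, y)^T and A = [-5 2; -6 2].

Coefficient matrix A = [[-5, 2], [-6, 2]].
Characteristic polynomial det(A - λI) = λ^2 + 3λ + 2 = 0.
Eigenvalues λ = -2, -1.
For λ=-2: (A-λI) row 1 is [-3, 2], so an eigenvector is (2, 3).
For λ=-1: (A-λI) row 1 is [-4, 2], so an eigenvector is (-1, -2).
General solution: K_1e^(-2t)(2,3) + K_2e^(-t)(-1,-2).

x(t) = 2K_1e^(-2t) - K_2e^(-t), y(t) = 3K_1e^(-2t) - 2K_2e^(-t)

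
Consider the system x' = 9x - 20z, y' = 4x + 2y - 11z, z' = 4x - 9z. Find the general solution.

x(t) = 2C_1e^(-t) + 5C_3e^(t), y(t) = C_1e^(-t) + C_2e^(2t) + 2C_3e^(t), z(t) = C_1e^(-t) + 2C_3e^(t)

Coefficient matrix A = [[9, 0, -20], [4, 2, -11], [4, 0, -9]].
det(A - λI) = 0 gives eigenvalues λ = -1, 2, 1.
For λ=-1: eigenvector (2,1,1).
For λ=2: eigenvector (0,1,0).
For λ=1: eigenvector (5,2,2).
General solution: C_1e^(-t)(2,1,1) + C_2e^(2t)(0,1,0) + C_3e^(t)(5,2,2).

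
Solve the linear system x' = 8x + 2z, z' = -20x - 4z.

x(t) = -K_1e^(2t)cos(2t) - K_2e^(2t)sin(2t), z(t) = K_1e^(2t)sin(2t) + 3K_1e^(2t)cos(2t) + 3K_2e^(2t)sin(2t) - K_2e^(2t)cos(2t)

Coefficient matrix A = [[8, 2], [-20, -4]].
Characteristic polynomial det(A - λI) = λ^2 - 4λ + 8 = 0.
Eigenvalues λ = 2 ± 2i (complex conjugate pair).
For λ=2+2i: an eigenvector is (-1,3) - i(0,1) = (-1, 3 - i).
A real fundamental pair from Re and Im of e^((2+2i)t)v: X_1 = e^(2t)(cos(2t)·(-1,3) + sin(2t)·(0,1)), X_2 = e^(2t)(sin(2t)·(-1,3) - cos(2t)·(0,1)).
General solution: K_1X_1 + K_2X_2.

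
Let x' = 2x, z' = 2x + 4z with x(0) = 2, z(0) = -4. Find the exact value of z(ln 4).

A = [[2,0],[2,4]]; eigenvalues λ = 2, 4.
Eigenvectors: (1,-1) for λ=2, (0,1) for λ=4.
From the initial condition, c_1 = 2, c_2 = -2.
z(ln 4) = (2)(4^2)(-1) + (-2)(4^4)(1) = -544.

-544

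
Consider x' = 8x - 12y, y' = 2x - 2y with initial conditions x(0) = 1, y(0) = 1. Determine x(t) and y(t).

x(t) = -3e^(4t) + 4e^(2t), y(t) = -e^(4t) + 2e^(2t)

Coefficient matrix A = [[8, -12], [2, -2]].
Characteristic polynomial det(A - λI) = λ^2 - 6λ + 8 = 0.
Eigenvalues λ = 2, 4.
For λ=2: (A-λI) row 1 is [6, -12], so an eigenvector is (2, 1).
For λ=4: (A-λI) row 1 is [4, -12], so an eigenvector is (3, 1).
General solution: K_1e^(2t)(2,1) + K_2e^(4t)(3,1).
Applying x(0)=1, y(0)=1 gives K_1=2, K_2=-1.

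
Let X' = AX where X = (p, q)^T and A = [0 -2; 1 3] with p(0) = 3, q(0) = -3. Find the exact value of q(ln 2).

A = [[0,-2],[1,3]]; eigenvalues λ = 1, 2.
Eigenvectors: (2,-1) for λ=1, (1,-1) for λ=2.
From the initial condition, c_1 = 0, c_2 = 3.
q(ln 2) = (0)(2^1)(-1) + (3)(2^2)(-1) = -12.

-12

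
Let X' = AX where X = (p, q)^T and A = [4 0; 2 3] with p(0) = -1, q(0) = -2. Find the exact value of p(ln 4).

A = [[4,0],[2,3]]; eigenvalues λ = 3, 4.
Eigenvectors: (0,-1) for λ=3, (-1,-2) for λ=4.
From the initial condition, c_1 = 0, c_2 = 1.
p(ln 4) = (0)(4^3)(0) + (1)(4^4)(-1) = -256.

-256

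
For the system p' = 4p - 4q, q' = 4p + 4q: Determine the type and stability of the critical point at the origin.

A = [[4,-4],[4,4]]; det(A-λI) = λ^2 - 8λ + 32.
λ = 4 ± 4i: positive real part.

unstable spiral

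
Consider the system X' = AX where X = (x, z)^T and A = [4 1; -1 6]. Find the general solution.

Coefficient matrix A = [[4, 1], [-1, 6]].
Characteristic polynomial det(A - λI) = λ^2 - 10λ + 25 = 0.
Single eigenvalue λ = 5 with algebraic multiplicity 2.
Eigenvector v = (1,1); generalized eigenvector w with (A-λI)w=v is (2,3).
General solution: e^(5t)[K_1·v + K_2·(t·v + w)].

x(t) = K_1e^(5t) + K_2te^(5t) + 2K_2e^(5t), z(t) = K_1e^(5t) + K_2te^(5t) + 3K_2e^(5t)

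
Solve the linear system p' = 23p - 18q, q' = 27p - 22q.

p(t) = -2K_1e^(-4t) + K_2e^(5t), q(t) = -3K_1e^(-4t) + K_2e^(5t)

Coefficient matrix A = [[23, -18], [27, -22]].
Characteristic polynomial det(A - λI) = λ^2 - λ - 20 = 0.
Eigenvalues λ = -4, 5.
For λ=-4: (A-λI) row 1 is [27, -18], so an eigenvector is (-2, -3).
For λ=5: (A-λI) row 1 is [18, -18], so an eigenvector is (1, 1).
General solution: K_1e^(-4t)(-2,-3) + K_2e^(5t)(1,1).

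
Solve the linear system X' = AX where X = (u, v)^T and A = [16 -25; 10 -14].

Coefficient matrix A = [[16, -25], [10, -14]].
Characteristic polynomial det(A - λI) = λ^2 - 2λ + 26 = 0.
Eigenvalues λ = 1 ± 5i (complex conjugate pair).
For λ=1+5i: an eigenvector is (1,1) - i(-2,-1) = (1 + 2i, 1 + i).
A real fundamental pair from Re and Im of e^((1+5i)t)v: X_1 = e^(t)(cos(5t)·(1,1) + sin(5t)·(-2,-1)), X_2 = e^(t)(sin(5t)·(1,1) - cos(5t)·(-2,-1)).
General solution: c_1X_1 + c_2X_2.

u(t) = -2c_1e^(t)sin(5t) + c_1e^(t)cos(5t) + c_2e^(t)sin(5t) + 2c_2e^(t)cos(5t), v(t) = -c_1e^(t)sin(5t) + c_1e^(t)cos(5t) + c_2e^(t)sin(5t) + c_2e^(t)cos(5t)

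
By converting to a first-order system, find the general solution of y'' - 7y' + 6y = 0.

y(t) = K_1e^(t) + K_2e^(6t)

Let x_1 = y, x_2 = y'. Then x_1' = x_2 and x_2' = -6x_1 + 7x_2.
A = [[0,1],[-6,7]]; det(A-λI) = λ^2 - 7λ + 6.
Eigenvalues λ = 1, 6 with eigenvectors (1,1), (1,6).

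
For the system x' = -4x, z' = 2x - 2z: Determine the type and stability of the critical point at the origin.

A = [[-4,0],[2,-2]]; det(A-λI) = λ^2 + 6λ + 8.
λ = -4, -2: both negative.

stable node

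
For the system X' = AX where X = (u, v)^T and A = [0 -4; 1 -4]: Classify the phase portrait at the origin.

A = [[0,-4],[1,-4]]; det(A-λI) = λ^2 + 4λ + 4.
repeated λ = -2 with a single eigenvector.

stable improper node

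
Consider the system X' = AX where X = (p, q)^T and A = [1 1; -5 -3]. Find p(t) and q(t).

Coefficient matrix A = [[1, 1], [-5, -3]].
Characteristic polynomial det(A - λI) = λ^2 + 2λ + 2 = 0.
Eigenvalues λ = -1 ± i (complex conjugate pair).
For λ=-1+i: an eigenvector is (0,-1) - i(-1,2) = (0 + i, -1 - 2i).
A real fundamental pair from Re and Im of e^((-1+i)t)v: X_1 = e^(-t)(cos(t)·(0,-1) + sin(t)·(-1,2)), X_2 = e^(-t)(sin(t)·(0,-1) - cos(t)·(-1,2)).
General solution: C_1X_1 + C_2X_2.

p(t) = -C_1e^(-t)sin(t) + C_2e^(-t)cos(t), q(t) = 2C_1e^(-t)sin(t) - C_1e^(-t)cos(t) - C_2e^(-t)sin(t) - 2C_2e^(-t)cos(t)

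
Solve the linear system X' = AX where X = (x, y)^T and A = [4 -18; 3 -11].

x(t) = -3c_1e^(-2t) - 2c_2e^(-5t), y(t) = -c_1e^(-2t) - c_2e^(-5t)

Coefficient matrix A = [[4, -18], [3, -11]].
Characteristic polynomial det(A - λI) = λ^2 + 7λ + 10 = 0.
Eigenvalues λ = -2, -5.
For λ=-2: (A-λI) row 1 is [6, -18], so an eigenvector is (-3, -1).
For λ=-5: (A-λI) row 1 is [9, -18], so an eigenvector is (-2, -1).
General solution: c_1e^(-2t)(-3,-1) + c_2e^(-5t)(-2,-1).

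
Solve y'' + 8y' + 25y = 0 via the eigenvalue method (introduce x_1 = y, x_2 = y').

Let x_1 = y, x_2 = y'. Then x_1' = x_2 and x_2' = -25x_1 - 8x_2.
A = [[0,1],[-25,-8]]; det(A-λI) = λ^2 + 8λ + 25.
Eigenvalues λ = -4 ± 3i.

y(t) = C_1e^(-4t)cos(3t) + C_2e^(-4t)sin(3t)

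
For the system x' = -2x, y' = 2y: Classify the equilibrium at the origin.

A = [[-2,0],[0,2]]; det(A-λI) = λ^2 - 4.
λ = 2, -2: opposite signs.

saddle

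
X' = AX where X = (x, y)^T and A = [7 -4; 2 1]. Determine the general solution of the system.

Coefficient matrix A = [[7, -4], [2, 1]].
Characteristic polynomial det(A - λI) = λ^2 - 8λ + 15 = 0.
Eigenvalues λ = 3, 5.
For λ=3: (A-λI) row 1 is [4, -4], so an eigenvector is (1, 1).
For λ=5: (A-λI) row 1 is [2, -4], so an eigenvector is (-2, -1).
General solution: c_1e^(3t)(1,1) + c_2e^(5t)(-2,-1).

x(t) = c_1e^(3t) - 2c_2e^(5t), y(t) = c_1e^(3t) - c_2e^(5t)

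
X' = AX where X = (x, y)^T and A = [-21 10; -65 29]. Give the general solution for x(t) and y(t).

x(t) = -C_1e^(4t)sin(5t) + C_1e^(4t)cos(5t) + C_2e^(4t)sin(5t) + C_2e^(4t)cos(5t), y(t) = -3C_1e^(4t)sin(5t) + 2C_1e^(4t)cos(5t) + 2C_2e^(4t)sin(5t) + 3C_2e^(4t)cos(5t)

Coefficient matrix A = [[-21, 10], [-65, 29]].
Characteristic polynomial det(A - λI) = λ^2 - 8λ + 41 = 0.
Eigenvalues λ = 4 ± 5i (complex conjugate pair).
For λ=4+5i: an eigenvector is (1,2) - i(-1,-3) = (1 + i, 2 + 3i).
A real fundamental pair from Re and Im of e^((4+5i)t)v: X_1 = e^(4t)(cos(5t)·(1,2) + sin(5t)·(-1,-3)), X_2 = e^(4t)(sin(5t)·(1,2) - cos(5t)·(-1,-3)).
General solution: C_1X_1 + C_2X_2.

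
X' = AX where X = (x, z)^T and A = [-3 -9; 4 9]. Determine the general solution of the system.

Coefficient matrix A = [[-3, -9], [4, 9]].
Characteristic polynomial det(A - λI) = λ^2 - 6λ + 9 = 0.
Single eigenvalue λ = 3 with algebraic multiplicity 2.
Eigenvector v = (3,-2); generalized eigenvector w with (A-λI)w=v is (1,-1).
General solution: e^(3t)[K_1·v + K_2·(t·v + w)].

x(t) = 3K_1e^(3t) + 3K_2te^(3t) + K_2e^(3t), z(t) = -2K_1e^(3t) - 2K_2te^(3t) - K_2e^(3t)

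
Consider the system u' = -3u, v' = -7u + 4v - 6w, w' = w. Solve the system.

Coefficient matrix A = [[-3, 0, 0], [-7, 4, -6], [0, 0, 1]].
det(A - λI) = 0 gives eigenvalues λ = 1, 4, -3.
For λ=1: eigenvector (0,2,1).
For λ=4: eigenvector (0,1,0).
For λ=-3: eigenvector (1,1,0).
General solution: C_1e^(t)(0,2,1) + C_2e^(4t)(0,1,0) + C_3e^(-3t)(1,1,0).

u(t) = C_3e^(-3t), v(t) = 2C_1e^(t) + C_2e^(4t) + C_3e^(-3t), w(t) = C_1e^(t)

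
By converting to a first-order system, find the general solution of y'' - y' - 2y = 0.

Let x_1 = y, x_2 = y'. Then x_1' = x_2 and x_2' = 2x_1 + x_2.
A = [[0,1],[2,1]]; det(A-λI) = λ^2 - λ - 2.
Eigenvalues λ = 2, -1 with eigenvectors (1,2), (1,-1).

y(t) = K_1e^(2t) + K_2e^(-t)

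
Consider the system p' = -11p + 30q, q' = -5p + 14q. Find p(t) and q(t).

p(t) = 2C_1e^(4t) + 3C_2e^(-t), q(t) = C_1e^(4t) + C_2e^(-t)

Coefficient matrix A = [[-11, 30], [-5, 14]].
Characteristic polynomial det(A - λI) = λ^2 - 3λ - 4 = 0.
Eigenvalues λ = 4, -1.
For λ=4: (A-λI) row 1 is [-15, 30], so an eigenvector is (2, 1).
For λ=-1: (A-λI) row 1 is [-10, 30], so an eigenvector is (3, 1).
General solution: C_1e^(4t)(2,1) + C_2e^(-t)(3,1).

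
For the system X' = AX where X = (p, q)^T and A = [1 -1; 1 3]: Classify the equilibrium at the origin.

unstable improper node

A = [[1,-1],[1,3]]; det(A-λI) = λ^2 - 4λ + 4.
repeated λ = 2 with a single eigenvector.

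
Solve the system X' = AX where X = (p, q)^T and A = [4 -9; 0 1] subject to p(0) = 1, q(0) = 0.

Coefficient matrix A = [[4, -9], [0, 1]].
Characteristic polynomial det(A - λI) = λ^2 - 5λ + 4 = 0.
Eigenvalues λ = 4, 1.
For λ=4: (A-λI) row 1 is [0, -9], so an eigenvector is (-1, 0).
For λ=1: (A-λI) row 1 is [3, -9], so an eigenvector is (-3, -1).
General solution: K_1e^(4t)(-1,0) + K_2e^(t)(-3,-1).
Applying p(0)=1, q(0)=0 gives K_1=-1, K_2=0.

p(t) = e^(4t), q(t) = 0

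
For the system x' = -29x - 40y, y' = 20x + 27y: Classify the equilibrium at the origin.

stable spiral

A = [[-29,-40],[20,27]]; det(A-λI) = λ^2 + 2λ + 17.
λ = -1 ± 4i: negative real part.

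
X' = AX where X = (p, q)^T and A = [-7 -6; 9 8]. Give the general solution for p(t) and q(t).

p(t) = K_1e^(-t) - 2K_2e^(2t), q(t) = -K_1e^(-t) + 3K_2e^(2t)

Coefficient matrix A = [[-7, -6], [9, 8]].
Characteristic polynomial det(A - λI) = λ^2 - λ - 2 = 0.
Eigenvalues λ = -1, 2.
For λ=-1: (A-λI) row 1 is [-6, -6], so an eigenvector is (1, -1).
For λ=2: (A-λI) row 1 is [-9, -6], so an eigenvector is (-2, 3).
General solution: K_1e^(-t)(1,-1) + K_2e^(2t)(-2,3).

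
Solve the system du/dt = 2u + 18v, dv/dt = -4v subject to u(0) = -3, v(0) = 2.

u(t) = 3e^(2t) - 6e^(-4t), v(t) = 2e^(-4t)

Coefficient matrix A = [[2, 18], [0, -4]].
Characteristic polynomial det(A - λI) = λ^2 + 2λ - 8 = 0.
Eigenvalues λ = -4, 2.
For λ=-4: (A-λI) row 1 is [6, 18], so an eigenvector is (-3, 1).
For λ=2: (A-λI) row 1 is [0, 18], so an eigenvector is (1, 0).
General solution: C_1e^(-4t)(-3,1) + C_2e^(2t)(1,0).
Applying u(0)=-3, v(0)=2 gives C_1=2, C_2=3.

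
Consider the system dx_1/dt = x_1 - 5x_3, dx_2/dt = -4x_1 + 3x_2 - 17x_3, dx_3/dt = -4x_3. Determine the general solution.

x_1(t) = c_1e^(t) + c_3e^(-4t), x_2(t) = 2c_1e^(t) + c_2e^(3t) + 3c_3e^(-4t), x_3(t) = c_3e^(-4t)

Coefficient matrix A = [[1, 0, -5], [-4, 3, -17], [0, 0, -4]].
det(A - λI) = 0 gives eigenvalues λ = 1, 3, -4.
For λ=1: eigenvector (1,2,0).
For λ=3: eigenvector (0,1,0).
For λ=-4: eigenvector (1,3,1).
General solution: c_1e^(t)(1,2,0) + c_2e^(3t)(0,1,0) + c_3e^(-4t)(1,3,1).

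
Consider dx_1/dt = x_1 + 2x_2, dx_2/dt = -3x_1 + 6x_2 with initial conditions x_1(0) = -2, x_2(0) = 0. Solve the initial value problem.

x_1(t) = 4e^(4t) - 6e^(3t), x_2(t) = 6e^(4t) - 6e^(3t)

Coefficient matrix A = [[1, 2], [-3, 6]].
Characteristic polynomial det(A - λI) = λ^2 - 7λ + 12 = 0.
Eigenvalues λ = 4, 3.
For λ=4: (A-λI) row 1 is [-3, 2], so an eigenvector is (2, 3).
For λ=3: (A-λI) row 1 is [-2, 2], so an eigenvector is (1, 1).
General solution: K_1e^(4t)(2,3) + K_2e^(3t)(1,1).
Applying x_1(0)=-2, x_2(0)=0 gives K_1=2, K_2=-6.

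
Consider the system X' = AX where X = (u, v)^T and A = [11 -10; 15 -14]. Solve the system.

u(t) = -2C_1e^(-4t) - C_2e^(t), v(t) = -3C_1e^(-4t) - C_2e^(t)

Coefficient matrix A = [[11, -10], [15, -14]].
Characteristic polynomial det(A - λI) = λ^2 + 3λ - 4 = 0.
Eigenvalues λ = -4, 1.
For λ=-4: (A-λI) row 1 is [15, -10], so an eigenvector is (-2, -3).
For λ=1: (A-λI) row 1 is [10, -10], so an eigenvector is (-1, -1).
General solution: C_1e^(-4t)(-2,-3) + C_2e^(t)(-1,-1).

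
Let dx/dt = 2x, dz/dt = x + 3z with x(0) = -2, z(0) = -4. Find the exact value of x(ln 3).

-18

A = [[2,0],[1,3]]; eigenvalues λ = 2, 3.
Eigenvectors: (1,-1) for λ=2, (0,-1) for λ=3.
From the initial condition, c_1 = -2, c_2 = 6.
x(ln 3) = (-2)(3^2)(1) + (6)(3^3)(0) = -18.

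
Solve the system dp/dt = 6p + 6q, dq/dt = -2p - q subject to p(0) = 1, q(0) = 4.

p(t) = 28e^(3t) - 27e^(2t), q(t) = -14e^(3t) + 18e^(2t)

Coefficient matrix A = [[6, 6], [-2, -1]].
Characteristic polynomial det(A - λI) = λ^2 - 5λ + 6 = 0.
Eigenvalues λ = 3, 2.
For λ=3: (A-λI) row 1 is [3, 6], so an eigenvector is (2, -1).
For λ=2: (A-λI) row 1 is [4, 6], so an eigenvector is (3, -2).
General solution: K_1e^(3t)(2,-1) + K_2e^(2t)(3,-2).
Applying p(0)=1, q(0)=4 gives K_1=14, K_2=-9.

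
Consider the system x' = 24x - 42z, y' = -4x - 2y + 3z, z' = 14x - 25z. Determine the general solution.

Coefficient matrix A = [[24, 0, -42], [-4, -2, 3], [14, 0, -25]].
det(A - λI) = 0 gives eigenvalues λ = -4, -2, 3.
For λ=-4: eigenvector (-3,-3,-2).
For λ=-2: eigenvector (0,1,0).
For λ=3: eigenvector (2,-1,1).
General solution: K_1e^(-4t)(-3,-3,-2) + K_2e^(-2t)(0,1,0) + K_3e^(3t)(2,-1,1).

x(t) = -3K_1e^(-4t) + 2K_3e^(3t), y(t) = -3K_1e^(-4t) + K_2e^(-2t) - K_3e^(3t), z(t) = -2K_1e^(-4t) + K_3e^(3t)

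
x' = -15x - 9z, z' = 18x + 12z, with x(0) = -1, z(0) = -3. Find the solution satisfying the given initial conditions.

x(t) = 4e^(3t) - 5e^(-6t), z(t) = -8e^(3t) + 5e^(-6t)

Coefficient matrix A = [[-15, -9], [18, 12]].
Characteristic polynomial det(A - λI) = λ^2 + 3λ - 18 = 0.
Eigenvalues λ = -6, 3.
For λ=-6: (A-λI) row 1 is [-9, -9], so an eigenvector is (-1, 1).
For λ=3: (A-λI) row 1 is [-18, -9], so an eigenvector is (-1, 2).
General solution: C_1e^(-6t)(-1,1) + C_2e^(3t)(-1,2).
Applying x(0)=-1, z(0)=-3 gives C_1=5, C_2=-4.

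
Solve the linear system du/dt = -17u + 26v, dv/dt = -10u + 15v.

u(t) = -3K_1e^(-t)sin(2t) + 2K_1e^(-t)cos(2t) + 2K_2e^(-t)sin(2t) + 3K_2e^(-t)cos(2t), v(t) = -2K_1e^(-t)sin(2t) + K_1e^(-t)cos(2t) + K_2e^(-t)sin(2t) + 2K_2e^(-t)cos(2t)

Coefficient matrix A = [[-17, 26], [-10, 15]].
Characteristic polynomial det(A - λI) = λ^2 + 2λ + 5 = 0.
Eigenvalues λ = -1 ± 2i (complex conjugate pair).
For λ=-1+2i: an eigenvector is (2,1) - i(-3,-2) = (2 + 3i, 1 + 2i).
A real fundamental pair from Re and Im of e^((-1+2i)t)v: X_1 = e^(-t)(cos(2t)·(2,1) + sin(2t)·(-3,-2)), X_2 = e^(-t)(sin(2t)·(2,1) - cos(2t)·(-3,-2)).
General solution: K_1X_1 + K_2X_2.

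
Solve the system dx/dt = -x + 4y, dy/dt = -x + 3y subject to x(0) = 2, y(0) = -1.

x(t) = -8te^(t) + 2e^(t), y(t) = -4te^(t) - e^(t)

Coefficient matrix A = [[-1, 4], [-1, 3]].
Characteristic polynomial det(A - λI) = λ^2 - 2λ + 1 = 0.
Single eigenvalue λ = 1 with algebraic multiplicity 2.
Eigenvector v = (-2,-1); generalized eigenvector w with (A-λI)w=v is (-1,-1).
General solution: e^(t)[c_1·v + c_2·(t·v + w)].
Applying x(0)=2, y(0)=-1 gives c_1=-3, c_2=4.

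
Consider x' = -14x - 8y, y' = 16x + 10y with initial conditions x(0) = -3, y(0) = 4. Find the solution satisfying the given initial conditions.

x(t) = -e^(2t) - 2e^(-6t), y(t) = 2e^(2t) + 2e^(-6t)

Coefficient matrix A = [[-14, -8], [16, 10]].
Characteristic polynomial det(A - λI) = λ^2 + 4λ - 12 = 0.
Eigenvalues λ = 2, -6.
For λ=2: (A-λI) row 1 is [-16, -8], so an eigenvector is (-1, 2).
For λ=-6: (A-λI) row 1 is [-8, -8], so an eigenvector is (1, -1).
General solution: c_1e^(2t)(-1,2) + c_2e^(-6t)(1,-1).
Applying x(0)=-3, y(0)=4 gives c_1=1, c_2=-2.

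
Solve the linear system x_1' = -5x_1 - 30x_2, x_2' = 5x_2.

x_1(t) = K_1e^(-5t) + 3K_2e^(5t), x_2(t) = -K_2e^(5t)

Coefficient matrix A = [[-5, -30], [0, 5]].
Characteristic polynomial det(A - λI) = λ^2 - 25 = 0.
Eigenvalues λ = -5, 5.
For λ=-5: (A-λI) row 1 is [0, -30], so an eigenvector is (1, 0).
For λ=5: (A-λI) row 1 is [-10, -30], so an eigenvector is (3, -1).
General solution: K_1e^(-5t)(1,0) + K_2e^(5t)(3,-1).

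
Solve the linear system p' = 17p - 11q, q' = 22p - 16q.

Coefficient matrix A = [[17, -11], [22, -16]].
Characteristic polynomial det(A - λI) = λ^2 - λ - 30 = 0.
Eigenvalues λ = -5, 6.
For λ=-5: (A-λI) row 1 is [22, -11], so an eigenvector is (-1, -2).
For λ=6: (A-λI) row 1 is [11, -11], so an eigenvector is (1, 1).
General solution: C_1e^(-5t)(-1,-2) + C_2e^(6t)(1,1).

p(t) = -C_1e^(-5t) + C_2e^(6t), q(t) = -2C_1e^(-5t) + C_2e^(6t)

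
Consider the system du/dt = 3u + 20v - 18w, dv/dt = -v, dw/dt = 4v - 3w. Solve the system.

Coefficient matrix A = [[3, 20, -18], [0, -1, 0], [0, 4, -3]].
det(A - λI) = 0 gives eigenvalues λ = 3, -1, -3.
For λ=3: eigenvector (1,0,0).
For λ=-1: eigenvector (4,1,2).
For λ=-3: eigenvector (3,0,1).
General solution: K_1e^(3t)(1,0,0) + K_2e^(-t)(4,1,2) + K_3e^(-3t)(3,0,1).

u(t) = K_1e^(3t) + 4K_2e^(-t) + 3K_3e^(-3t), v(t) = K_2e^(-t), w(t) = 2K_2e^(-t) + K_3e^(-3t)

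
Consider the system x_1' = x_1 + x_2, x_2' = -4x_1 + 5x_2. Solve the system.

x_1(t) = -C_1e^(3t) - C_2te^(3t), x_2(t) = -2C_1e^(3t) - 2C_2te^(3t) - C_2e^(3t)

Coefficient matrix A = [[1, 1], [-4, 5]].
Characteristic polynomial det(A - λI) = λ^2 - 6λ + 9 = 0.
Single eigenvalue λ = 3 with algebraic multiplicity 2.
Eigenvector v = (-1,-2); generalized eigenvector w with (A-λI)w=v is (0,-1).
General solution: e^(3t)[C_1·v + C_2·(t·v + w)].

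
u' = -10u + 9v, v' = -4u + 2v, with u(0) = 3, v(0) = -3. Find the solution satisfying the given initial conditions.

u(t) = -45te^(-4t) + 3e^(-4t), v(t) = -30te^(-4t) - 3e^(-4t)

Coefficient matrix A = [[-10, 9], [-4, 2]].
Characteristic polynomial det(A - λI) = λ^2 + 8λ + 16 = 0.
Single eigenvalue λ = -4 with algebraic multiplicity 2.
Eigenvector v = (3,2); generalized eigenvector w with (A-λI)w=v is (-2,-1).
General solution: e^(-4t)[c_1·v + c_2·(t·v + w)].
Applying u(0)=3, v(0)=-3 gives c_1=-9, c_2=-15.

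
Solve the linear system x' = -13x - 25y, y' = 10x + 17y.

x(t) = -C_1e^(2t)sin(5t) + 2C_1e^(2t)cos(5t) + 2C_2e^(2t)sin(5t) + C_2e^(2t)cos(5t), y(t) = C_1e^(2t)sin(5t) - C_1e^(2t)cos(5t) - C_2e^(2t)sin(5t) - C_2e^(2t)cos(5t)

Coefficient matrix A = [[-13, -25], [10, 17]].
Characteristic polynomial det(A - λI) = λ^2 - 4λ + 29 = 0.
Eigenvalues λ = 2 ± 5i (complex conjugate pair).
For λ=2+5i: an eigenvector is (2,-1) - i(-1,1) = (2 + i, -1 - i).
A real fundamental pair from Re and Im of e^((2+5i)t)v: X_1 = e^(2t)(cos(5t)·(2,-1) + sin(5t)·(-1,1)), X_2 = e^(2t)(sin(5t)·(2,-1) - cos(5t)·(-1,1)).
General solution: C_1X_1 + C_2X_2.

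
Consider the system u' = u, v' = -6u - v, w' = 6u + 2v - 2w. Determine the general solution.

u(t) = K_1e^(t), v(t) = -3K_1e^(t) + K_3e^(-t), w(t) = K_2e^(-2t) + 2K_3e^(-t)

Coefficient matrix A = [[1, 0, 0], [-6, -1, 0], [6, 2, -2]].
det(A - λI) = 0 gives eigenvalues λ = 1, -2, -1.
For λ=1: eigenvector (1,-3,0).
For λ=-2: eigenvector (0,0,1).
For λ=-1: eigenvector (0,1,2).
General solution: K_1e^(t)(1,-3,0) + K_2e^(-2t)(0,0,1) + K_3e^(-t)(0,1,2).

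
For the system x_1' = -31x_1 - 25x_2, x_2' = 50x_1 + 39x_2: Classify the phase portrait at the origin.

unstable spiral

A = [[-31,-25],[50,39]]; det(A-λI) = λ^2 - 8λ + 41.
λ = 4 ± 5i: positive real part.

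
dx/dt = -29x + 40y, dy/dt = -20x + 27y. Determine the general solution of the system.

x(t) = c_1e^(-t)sin(4t) - 3c_1e^(-t)cos(4t) - 3c_2e^(-t)sin(4t) - c_2e^(-t)cos(4t), y(t) = c_1e^(-t)sin(4t) - 2c_1e^(-t)cos(4t) - 2c_2e^(-t)sin(4t) - c_2e^(-t)cos(4t)

Coefficient matrix A = [[-29, 40], [-20, 27]].
Characteristic polynomial det(A - λI) = λ^2 + 2λ + 17 = 0.
Eigenvalues λ = -1 ± 4i (complex conjugate pair).
For λ=-1+4i: an eigenvector is (-3,-2) - i(1,1) = (-3 - i, -2 - i).
A real fundamental pair from Re and Im of e^((-1+4i)t)v: X_1 = e^(-t)(cos(4t)·(-3,-2) + sin(4t)·(1,1)), X_2 = e^(-t)(sin(4t)·(-3,-2) - cos(4t)·(1,1)).
General solution: c_1X_1 + c_2X_2.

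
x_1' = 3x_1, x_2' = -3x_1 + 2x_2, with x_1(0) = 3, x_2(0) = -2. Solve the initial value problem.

Coefficient matrix A = [[3, 0], [-3, 2]].
Characteristic polynomial det(A - λI) = λ^2 - 5λ + 6 = 0.
Eigenvalues λ = 2, 3.
For λ=2: (A-λI) row 1 is [1, 0], so an eigenvector is (0, -1).
For λ=3: (A-λI) row 2 is [-3, -1], so an eigenvector is (1, -3).
General solution: c_1e^(2t)(0,-1) + c_2e^(3t)(1,-3).
Applying x_1(0)=3, x_2(0)=-2 gives c_1=-7, c_2=3.

x_1(t) = 3e^(3t), x_2(t) = -9e^(3t) + 7e^(2t)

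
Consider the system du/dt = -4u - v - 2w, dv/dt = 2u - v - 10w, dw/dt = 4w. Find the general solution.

u(t) = C_1e^(-3t) - C_2e^(-2t), v(t) = -C_1e^(-3t) + 2C_2e^(-2t) - 2C_3e^(4t), w(t) = C_3e^(4t)

Coefficient matrix A = [[-4, -1, -2], [2, -1, -10], [0, 0, 4]].
det(A - λI) = 0 gives eigenvalues λ = -3, -2, 4.
For λ=-3: eigenvector (1,-1,0).
For λ=-2: eigenvector (-1,2,0).
For λ=4: eigenvector (0,-2,1).
General solution: C_1e^(-3t)(1,-1,0) + C_2e^(-2t)(-1,2,0) + C_3e^(4t)(0,-2,1).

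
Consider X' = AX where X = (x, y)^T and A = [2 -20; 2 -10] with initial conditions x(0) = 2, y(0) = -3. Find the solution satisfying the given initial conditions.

x(t) = 36e^(-4t)sin(2t) + 2e^(-4t)cos(2t), y(t) = 11e^(-4t)sin(2t) - 3e^(-4t)cos(2t)

Coefficient matrix A = [[2, -20], [2, -10]].
Characteristic polynomial det(A - λI) = λ^2 + 8λ + 20 = 0.
Eigenvalues λ = -4 ± 2i (complex conjugate pair).
For λ=-4+2i: an eigenvector is (1,0) - i(3,1) = (1 - 3i, 0 - i).
A real fundamental pair from Re and Im of e^((-4+2i)t)v: X_1 = e^(-4t)(cos(2t)·(1,0) + sin(2t)·(3,1)), X_2 = e^(-4t)(sin(2t)·(1,0) - cos(2t)·(3,1)).
General solution: C_1X_1 + C_2X_2.
Applying x(0)=2, y(0)=-3 gives C_1=11, C_2=3.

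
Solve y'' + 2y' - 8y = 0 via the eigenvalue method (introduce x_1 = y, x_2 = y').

y(t) = C_1e^(2t) + C_2e^(-4t)

Let x_1 = y, x_2 = y'. Then x_1' = x_2 and x_2' = 8x_1 - 2x_2.
A = [[0,1],[8,-2]]; det(A-λI) = λ^2 + 2λ - 8.
Eigenvalues λ = 2, -4 with eigenvectors (1,2), (1,-4).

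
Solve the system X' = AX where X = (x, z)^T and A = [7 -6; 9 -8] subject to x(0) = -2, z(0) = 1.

Coefficient matrix A = [[7, -6], [9, -8]].
Characteristic polynomial det(A - λI) = λ^2 + λ - 2 = 0.
Eigenvalues λ = -2, 1.
For λ=-2: (A-λI) row 1 is [9, -6], so an eigenvector is (-2, -3).
For λ=1: (A-λI) row 1 is [6, -6], so an eigenvector is (-1, -1).
General solution: K_1e^(-2t)(-2,-3) + K_2e^(t)(-1,-1).
Applying x(0)=-2, z(0)=1 gives K_1=-3, K_2=8.

x(t) = -8e^(t) + 6e^(-2t), z(t) = -8e^(t) + 9e^(-2t)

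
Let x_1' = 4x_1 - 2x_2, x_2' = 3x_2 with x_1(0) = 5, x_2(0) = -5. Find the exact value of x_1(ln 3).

945

A = [[4,-2],[0,3]]; eigenvalues λ = 3, 4.
Eigenvectors: (2,1) for λ=3, (1,0) for λ=4.
From the initial condition, c_1 = -5, c_2 = 15.
x_1(ln 3) = (-5)(3^3)(2) + (15)(3^4)(1) = 945.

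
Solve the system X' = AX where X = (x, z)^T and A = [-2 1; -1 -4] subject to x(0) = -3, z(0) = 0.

x(t) = -3te^(-3t) - 3e^(-3t), z(t) = 3te^(-3t)

Coefficient matrix A = [[-2, 1], [-1, -4]].
Characteristic polynomial det(A - λI) = λ^2 + 6λ + 9 = 0.
Single eigenvalue λ = -3 with algebraic multiplicity 2.
Eigenvector v = (1,-1); generalized eigenvector w with (A-λI)w=v is (3,-2).
General solution: e^(-3t)[K_1·v + K_2·(t·v + w)].
Applying x(0)=-3, z(0)=0 gives K_1=6, K_2=-3.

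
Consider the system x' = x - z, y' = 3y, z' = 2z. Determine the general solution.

x(t) = c_1e^(t) - c_3e^(2t), y(t) = c_2e^(3t), z(t) = c_3e^(2t)

Coefficient matrix A = [[1, 0, -1], [0, 3, 0], [0, 0, 2]].
det(A - λI) = 0 gives eigenvalues λ = 1, 3, 2.
For λ=1: eigenvector (1,0,0).
For λ=3: eigenvector (0,1,0).
For λ=2: eigenvector (-1,0,1).
General solution: c_1e^(t)(1,0,0) + c_2e^(3t)(0,1,0) + c_3e^(2t)(-1,0,1).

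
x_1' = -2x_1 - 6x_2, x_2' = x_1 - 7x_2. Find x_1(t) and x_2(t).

Coefficient matrix A = [[-2, -6], [1, -7]].
Characteristic polynomial det(A - λI) = λ^2 + 9λ + 20 = 0.
Eigenvalues λ = -4, -5.
For λ=-4: (A-λI) row 1 is [2, -6], so an eigenvector is (-3, -1).
For λ=-5: (A-λI) row 1 is [3, -6], so an eigenvector is (-2, -1).
General solution: C_1e^(-4t)(-3,-1) + C_2e^(-5t)(-2,-1).

x_1(t) = -3C_1e^(-4t) - 2C_2e^(-5t), x_2(t) = -C_1e^(-4t) - C_2e^(-5t)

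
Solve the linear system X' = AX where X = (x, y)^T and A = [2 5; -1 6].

Coefficient matrix A = [[2, 5], [-1, 6]].
Characteristic polynomial det(A - λI) = λ^2 - 8λ + 17 = 0.
Eigenvalues λ = 4 ± i (complex conjugate pair).
For λ=4+i: an eigenvector is (1,0) - i(-2,-1) = (1 + 2i, 0 + i).
A real fundamental pair from Re and Im of e^((4+i)t)v: X_1 = e^(4t)(cos(t)·(1,0) + sin(t)·(-2,-1)), X_2 = e^(4t)(sin(t)·(1,0) - cos(t)·(-2,-1)).
General solution: c_1X_1 + c_2X_2.

x(t) = -2c_1e^(4t)sin(t) + c_1e^(4t)cos(t) + c_2e^(4t)sin(t) + 2c_2e^(4t)cos(t), y(t) = -c_1e^(4t)sin(t) + c_2e^(4t)cos(t)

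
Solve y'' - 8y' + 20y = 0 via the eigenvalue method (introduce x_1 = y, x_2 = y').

Let x_1 = y, x_2 = y'. Then x_1' = x_2 and x_2' = -20x_1 + 8x_2.
A = [[0,1],[-20,8]]; det(A-λI) = λ^2 - 8λ + 20.
Eigenvalues λ = 4 ± 2i.

y(t) = c_1e^(4t)cos(2t) + c_2e^(4t)sin(2t)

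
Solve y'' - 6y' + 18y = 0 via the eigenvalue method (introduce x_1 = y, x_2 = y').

Let x_1 = y, x_2 = y'. Then x_1' = x_2 and x_2' = -18x_1 + 6x_2.
A = [[0,1],[-18,6]]; det(A-λI) = λ^2 - 6λ + 18.
Eigenvalues λ = 3 ± 3i.

y(t) = K_1e^(3t)cos(3t) + K_2e^(3t)sin(3t)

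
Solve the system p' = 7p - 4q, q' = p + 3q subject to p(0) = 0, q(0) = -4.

Coefficient matrix A = [[7, -4], [1, 3]].
Characteristic polynomial det(A - λI) = λ^2 - 10λ + 25 = 0.
Single eigenvalue λ = 5 with algebraic multiplicity 2.
Eigenvector v = (-2,-1); generalized eigenvector w with (A-λI)w=v is (-3,-1).
General solution: e^(5t)[K_1·v + K_2·(t·v + w)].
Applying p(0)=0, q(0)=-4 gives K_1=12, K_2=-8.

p(t) = 16te^(5t), q(t) = 8te^(5t) - 4e^(5t)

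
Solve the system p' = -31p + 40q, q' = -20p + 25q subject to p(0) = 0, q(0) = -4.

Coefficient matrix A = [[-31, 40], [-20, 25]].
Characteristic polynomial det(A - λI) = λ^2 + 6λ + 25 = 0.
Eigenvalues λ = -3 ± 4i (complex conjugate pair).
For λ=-3+4i: an eigenvector is (-3,-2) - i(1,1) = (-3 - i, -2 - i).
A real fundamental pair from Re and Im of e^((-3+4i)t)v: X_1 = e^(-3t)(cos(4t)·(-3,-2) + sin(4t)·(1,1)), X_2 = e^(-3t)(sin(4t)·(-3,-2) - cos(4t)·(1,1)).
General solution: c_1X_1 + c_2X_2.
Applying p(0)=0, q(0)=-4 gives c_1=-4, c_2=12.

p(t) = -40e^(-3t)sin(4t), q(t) = -28e^(-3t)sin(4t) - 4e^(-3t)cos(4t)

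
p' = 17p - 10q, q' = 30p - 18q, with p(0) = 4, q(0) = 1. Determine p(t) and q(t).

p(t) = 14e^(2t) - 10e^(-3t), q(t) = 21e^(2t) - 20e^(-3t)

Coefficient matrix A = [[17, -10], [30, -18]].
Characteristic polynomial det(A - λI) = λ^2 + λ - 6 = 0.
Eigenvalues λ = 2, -3.
For λ=2: (A-λI) row 1 is [15, -10], so an eigenvector is (2, 3).
For λ=-3: (A-λI) row 1 is [20, -10], so an eigenvector is (1, 2).
General solution: K_1e^(2t)(2,3) + K_2e^(-3t)(1,2).
Applying p(0)=4, q(0)=1 gives K_1=7, K_2=-10.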